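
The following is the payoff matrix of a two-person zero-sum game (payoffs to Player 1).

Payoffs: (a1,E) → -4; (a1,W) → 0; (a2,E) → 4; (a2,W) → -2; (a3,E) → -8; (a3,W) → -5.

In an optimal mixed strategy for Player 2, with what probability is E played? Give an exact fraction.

1/5

Row minima: a1 → -4, a2 → -2, a3 → -8; maximin = -2.
Column maxima: E → 4, W → 0; minimax = 0.
-2 ≠ 0, so there is no saddle point; optimal play is mixed.
a3 is strictly dominated by a1, so Player 1 never plays it.
On the remaining 2×2 (a1, a2 vs E, W):
Let Player 1 play a1 with probability p. Expected payoff against E: (-4)p + 4(1−p) = −8p + 4; against W: 0p + (-2)(1−p) = 2p − 2.
Setting these equal: −8p + 4 = 2p − 2 ⇒ −10p = -6 ⇒ p = 3/5, and the value is (-8)·(3/5) + 4 = -4/5.
For Player 2: with q = P(E), equating a1's and a2's payoffs gives −4q = 6q − 2 ⇒ q = 1/5.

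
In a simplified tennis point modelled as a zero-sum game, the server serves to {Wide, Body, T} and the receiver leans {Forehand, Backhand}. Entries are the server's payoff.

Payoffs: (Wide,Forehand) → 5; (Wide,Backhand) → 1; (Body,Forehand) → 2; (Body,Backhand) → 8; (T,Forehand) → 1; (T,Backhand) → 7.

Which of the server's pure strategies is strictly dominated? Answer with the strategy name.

T

Body gives a strictly higher payoff than T against every column: 2 > 1, 8 > 7.
So T is strictly dominated and the server never plays it.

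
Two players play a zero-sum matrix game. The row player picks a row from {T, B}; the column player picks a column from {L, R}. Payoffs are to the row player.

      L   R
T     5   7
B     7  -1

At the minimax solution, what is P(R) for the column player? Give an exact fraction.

1/5

Row minima: T → 5, B → -1; maximin = 5.
Column maxima: L → 7, R → 7; minimax = 7.
5 ≠ 7, so there is no saddle point; optimal play is mixed.
Let the row player play T with probability p. Expected payoff against L: 5p + 7(1−p) = −2p + 7; against R: 7p + (-1)(1−p) = 8p − 1.
Setting these equal: −2p + 7 = 8p − 1 ⇒ −10p = -8 ⇒ p = 4/5, and the value is (-2)·(4/5) + 7 = 27/5.
For the column player: with q = P(L), equating T's and B's payoffs gives −2q + 7 = 8q − 1 ⇒ q = 4/5.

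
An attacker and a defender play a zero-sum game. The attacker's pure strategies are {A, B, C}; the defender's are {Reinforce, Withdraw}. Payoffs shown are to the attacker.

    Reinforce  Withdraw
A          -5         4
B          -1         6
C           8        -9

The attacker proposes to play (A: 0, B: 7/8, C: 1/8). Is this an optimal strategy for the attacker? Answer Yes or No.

No

Against Reinforce this mix gives (7/8)·(-1) + (1/8)·8 = 1/8.
Against Withdraw this mix gives (7/8)·6 + (1/8)·(-9) = 33/8.
The defender will play Reinforce, holding the attacker to 1/8. Shifting weight toward the row that does better against Reinforce would raise this floor (the equalizing mix achieves 13/8 against both Reinforce and Withdraw), so the proposed strategy is not optimal.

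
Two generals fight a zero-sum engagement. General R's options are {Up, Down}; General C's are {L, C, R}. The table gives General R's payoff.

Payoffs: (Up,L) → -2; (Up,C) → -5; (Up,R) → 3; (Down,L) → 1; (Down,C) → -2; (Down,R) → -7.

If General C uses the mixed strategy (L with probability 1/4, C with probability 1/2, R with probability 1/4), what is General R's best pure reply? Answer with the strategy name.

Expected payoff of Up: (1/4)·(-2) + (1/2)·(-5) + (1/4)·3 = -9/4.
Expected payoff of Down: (1/4)·1 + (1/2)·(-2) + (1/4)·(-7) = -5/2.
The largest is -9/4, so General R's best response is Up.

Up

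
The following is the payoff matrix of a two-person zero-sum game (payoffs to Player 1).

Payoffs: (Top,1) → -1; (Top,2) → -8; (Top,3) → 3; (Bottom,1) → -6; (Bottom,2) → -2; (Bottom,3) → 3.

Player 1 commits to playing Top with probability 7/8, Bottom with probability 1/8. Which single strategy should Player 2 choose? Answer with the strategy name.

2

If Player 2 plays 1, Player 1's expected payoff is (7/8)·(-1) + (1/8)·(-6) = -13/8.
If Player 2 plays 2, Player 1's expected payoff is (7/8)·(-8) + (1/8)·(-2) = -29/4.
If Player 2 plays 3, Player 1's expected payoff is (7/8)·3 + (1/8)·3 = 3.
Player 2 minimizes Player 1's payoff; the smallest is -29/4, so the best response is 2.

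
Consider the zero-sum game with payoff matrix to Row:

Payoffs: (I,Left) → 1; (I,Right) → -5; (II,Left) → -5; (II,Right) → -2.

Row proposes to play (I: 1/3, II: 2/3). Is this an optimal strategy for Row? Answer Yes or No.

Yes

Against Left this mix gives (1/3)·1 + (2/3)·(-5) = -3.
Against Right this mix gives (1/3)·(-5) + (2/3)·(-2) = -3.
All of Column's active replies (Left, Right) yield -3, and no column does worse for Row. The mix makes Column indifferent and guarantees -3, so it is optimal.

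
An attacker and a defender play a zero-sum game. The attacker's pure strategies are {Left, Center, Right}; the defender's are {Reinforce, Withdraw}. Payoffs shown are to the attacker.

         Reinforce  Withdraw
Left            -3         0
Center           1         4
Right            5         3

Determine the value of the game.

Row minima: Left → -3, Center → 1, Right → 3; maximin = 3.
Column maxima: Reinforce → 5, Withdraw → 4; minimax = 4.
3 ≠ 4, so there is no saddle point; optimal play is mixed.
Left is strictly dominated by Center, so the attacker never plays it.
On the remaining 2×2 (Center, Right vs Reinforce, Withdraw):
Let the attacker play Center with probability p. Expected payoff against Reinforce: 1p + 5(1−p) = −4p + 5; against Withdraw: 4p + 3(1−p) = p + 3.
Setting these equal: −4p + 5 = p + 3 ⇒ −5p = -2 ⇒ p = 2/5, and the value is (-4)·(2/5) + 5 = 17/5.
For the defender: with q = P(Reinforce), equating Center's and Right's payoffs gives −3q + 4 = 2q + 3 ⇒ q = 1/5.

17/5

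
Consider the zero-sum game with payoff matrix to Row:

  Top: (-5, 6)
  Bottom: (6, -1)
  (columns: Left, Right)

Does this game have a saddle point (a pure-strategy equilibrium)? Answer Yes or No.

No

Row minima: Top → -5, Bottom → -1; maximin = -1.
Column maxima: Left → 6, Right → 6; minimax = 6.
-1 ≠ 6, so no pure-strategy equilibrium exists.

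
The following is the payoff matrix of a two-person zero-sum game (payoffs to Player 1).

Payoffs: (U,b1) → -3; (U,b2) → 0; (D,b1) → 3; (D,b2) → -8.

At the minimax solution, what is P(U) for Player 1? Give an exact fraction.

Row minima: U → -3, D → -8; maximin = -3.
Column maxima: b1 → 3, b2 → 0; minimax = 0.
-3 ≠ 0, so there is no saddle point; optimal play is mixed.
Let Player 1 play U with probability p. Expected payoff against b1: (-3)p + 3(1−p) = −6p + 3; against b2: 0p + (-8)(1−p) = 8p − 8.
Setting these equal: −6p + 3 = 8p − 8 ⇒ −14p = -11 ⇒ p = 11/14, and the value is (-6)·(11/14) + 3 = -12/7.
For Player 2: with q = P(b1), equating U's and D's payoffs gives −3q = 11q − 8 ⇒ q = 4/7.

11/14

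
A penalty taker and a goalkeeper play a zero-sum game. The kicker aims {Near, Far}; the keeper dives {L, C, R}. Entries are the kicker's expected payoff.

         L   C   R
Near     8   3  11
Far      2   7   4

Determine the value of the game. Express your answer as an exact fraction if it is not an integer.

Row minima: Near → 3, Far → 2; maximin = 3.
Column maxima: L → 8, C → 7, R → 11; minimax = 7.
3 ≠ 7, so there is no saddle point; optimal play is mixed.
R is strictly dominated by L (it gives the kicker strictly more in every row), so the keeper never plays it.
On the remaining 2×2 (Near, Far vs L, C):
Let the kicker play Near with probability p. Expected payoff against L: 8p + 2(1−p) = 6p + 2; against C: 3p + 7(1−p) = −4p + 7.
Setting these equal: 6p + 2 = −4p + 7 ⇒ 10p = 5 ⇒ p = 1/2, and the value is (6)·(1/2) + 2 = 5.
For the keeper: with q = P(L), equating Near's and Far's payoffs gives 5q + 3 = −5q + 7 ⇒ q = 2/5.

5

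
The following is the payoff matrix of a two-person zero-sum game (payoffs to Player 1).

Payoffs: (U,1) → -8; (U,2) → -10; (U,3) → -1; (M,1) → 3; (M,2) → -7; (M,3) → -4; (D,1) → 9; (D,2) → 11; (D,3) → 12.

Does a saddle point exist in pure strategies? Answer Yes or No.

Row minima: U → -10, M → -7, D → 9; maximin = 9.
Column maxima: 1 → 9, 2 → 11, 3 → 12; minimax = 9.
maximin = minimax = 9, so a saddle point exists.

Yes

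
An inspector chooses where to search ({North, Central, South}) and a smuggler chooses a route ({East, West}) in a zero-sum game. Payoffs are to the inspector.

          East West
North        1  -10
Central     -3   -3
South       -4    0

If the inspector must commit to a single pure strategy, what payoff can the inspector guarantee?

Row minima: North → -10, Central → -3, South → -4.
The best of these is -3.

-3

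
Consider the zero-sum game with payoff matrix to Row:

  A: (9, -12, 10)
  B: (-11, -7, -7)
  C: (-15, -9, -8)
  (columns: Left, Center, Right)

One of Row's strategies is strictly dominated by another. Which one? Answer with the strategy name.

C

B gives a strictly higher payoff than C against every column: -11 > -15, -7 > -9, -7 > -8.
So C is strictly dominated and Row never plays it.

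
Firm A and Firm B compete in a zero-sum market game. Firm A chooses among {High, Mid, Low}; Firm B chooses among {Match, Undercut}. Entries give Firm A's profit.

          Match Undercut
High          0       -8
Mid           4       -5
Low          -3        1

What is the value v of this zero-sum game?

Row minima: High → -8, Mid → -5, Low → -3; maximin = -3.
Column maxima: Match → 4, Undercut → 1; minimax = 1.
-3 ≠ 1, so there is no saddle point; optimal play is mixed.
High is strictly dominated by Mid, so Firm A never plays it.
On the remaining 2×2 (Mid, Low vs Match, Undercut):
Let Firm A play Mid with probability p. Expected payoff against Match: 4p + (-3)(1−p) = 7p − 3; against Undercut: (-5)p + 1(1−p) = −6p + 1.
Setting these equal: 7p − 3 = −6p + 1 ⇒ 13p = 4 ⇒ p = 4/13, and the value is (7)·(4/13) − 3 = -11/13.
For Firm B: with q = P(Match), equating Mid's and Low's payoffs gives 9q − 5 = −4q + 1 ⇒ q = 6/13.

-11/13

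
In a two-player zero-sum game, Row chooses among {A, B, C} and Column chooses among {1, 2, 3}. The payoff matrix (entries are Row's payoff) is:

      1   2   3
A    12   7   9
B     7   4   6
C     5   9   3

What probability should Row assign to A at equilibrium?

Row minima: A → 7, B → 4, C → 3; maximin = 7.
Column maxima: 1 → 12, 2 → 9, 3 → 9; minimax = 9.
7 ≠ 9, so there is no saddle point; optimal play is mixed.
B is strictly dominated by A, so Row never plays it.
1 is strictly dominated by 3 (it gives Row strictly more in every row), so Column never plays it.
On the remaining 2×2 (A, C vs 2, 3):
Let Row play A with probability p. Expected payoff against 2: 7p + 9(1−p) = −2p + 9; against 3: 9p + 3(1−p) = 6p + 3.
Setting these equal: −2p + 9 = 6p + 3 ⇒ −8p = -6 ⇒ p = 3/4, and the value is (-2)·(3/4) + 9 = 15/2.
For Column: with q = P(2), equating A's and C's payoffs gives −2q + 9 = 6q + 3 ⇒ q = 3/4.

3/4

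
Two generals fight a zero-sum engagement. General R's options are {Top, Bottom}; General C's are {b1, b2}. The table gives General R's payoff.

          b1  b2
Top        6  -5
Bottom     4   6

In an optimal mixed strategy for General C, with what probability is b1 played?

11/13

Row minima: Top → -5, Bottom → 4; maximin = 4.
Column maxima: b1 → 6, b2 → 6; minimax = 6.
4 ≠ 6, so there is no saddle point; optimal play is mixed.
Let General R play Top with probability p. Expected payoff against b1: 6p + 4(1−p) = 2p + 4; against b2: (-5)p + 6(1−p) = −11p + 6.
Setting these equal: 2p + 4 = −11p + 6 ⇒ 13p = 2 ⇒ p = 2/13, and the value is (2)·(2/13) + 4 = 56/13.
For General C: with q = P(b1), equating Top's and Bottom's payoffs gives 11q − 5 = −2q + 6 ⇒ q = 11/13.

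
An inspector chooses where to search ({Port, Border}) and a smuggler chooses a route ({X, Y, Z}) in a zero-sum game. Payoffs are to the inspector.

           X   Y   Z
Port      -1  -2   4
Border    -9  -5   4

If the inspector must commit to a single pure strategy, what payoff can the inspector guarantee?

Row minima: Port → -2, Border → -9.
The best of these is -2.

-2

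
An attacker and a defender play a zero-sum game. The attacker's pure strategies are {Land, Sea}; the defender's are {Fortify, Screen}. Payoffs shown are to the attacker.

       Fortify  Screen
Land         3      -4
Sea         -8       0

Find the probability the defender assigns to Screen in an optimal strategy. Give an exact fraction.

Row minima: Land → -4, Sea → -8; maximin = -4.
Column maxima: Fortify → 3, Screen → 0; minimax = 0.
-4 ≠ 0, so there is no saddle point; optimal play is mixed.
Let the attacker play Land with probability p. Expected payoff against Fortify: 3p + (-8)(1−p) = 11p − 8; against Screen: (-4)p + 0(1−p) = −4p.
Setting these equal: 11p − 8 = −4p ⇒ 15p = 8 ⇒ p = 8/15, and the value is (11)·(8/15) − 8 = -32/15.
For the defender: with q = P(Fortify), equating Land's and Sea's payoffs gives 7q − 4 = −8q ⇒ q = 4/15.

11/15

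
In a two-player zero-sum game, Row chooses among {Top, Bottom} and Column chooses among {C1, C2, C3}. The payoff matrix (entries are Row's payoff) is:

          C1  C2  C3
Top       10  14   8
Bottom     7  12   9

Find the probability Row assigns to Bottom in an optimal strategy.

Row minima: Top → 8, Bottom → 7; maximin = 8.
Column maxima: C1 → 10, C2 → 14, C3 → 9; minimax = 9.
8 ≠ 9, so there is no saddle point; optimal play is mixed.
C2 is strictly dominated by C1 (it gives Row strictly more in every row), so Column never plays it.
On the remaining 2×2 (Top, Bottom vs C1, C3):
Let Row play Top with probability p. Expected payoff against C1: 10p + 7(1−p) = 3p + 7; against C3: 8p + 9(1−p) = −p + 9.
Setting these equal: 3p + 7 = −p + 9 ⇒ 4p = 2 ⇒ p = 1/2, and the value is (3)·(1/2) + 7 = 17/2.
For Column: with q = P(C1), equating Top's and Bottom's payoffs gives 2q + 8 = −2q + 9 ⇒ q = 1/4.

1/2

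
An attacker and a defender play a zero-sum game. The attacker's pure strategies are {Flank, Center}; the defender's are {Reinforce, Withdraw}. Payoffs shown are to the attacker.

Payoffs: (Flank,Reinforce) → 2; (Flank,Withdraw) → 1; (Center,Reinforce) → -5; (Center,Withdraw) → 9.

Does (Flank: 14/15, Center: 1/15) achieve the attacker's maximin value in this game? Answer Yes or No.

Against Reinforce this mix gives (14/15)·2 + (1/15)·(-5) = 23/15.
Against Withdraw this mix gives (14/15)·1 + (1/15)·9 = 23/15.
All of the defender's active replies (Reinforce, Withdraw) yield 23/15, and no column does worse for the attacker. The mix makes the defender indifferent and guarantees 23/15, so it is optimal.

Yes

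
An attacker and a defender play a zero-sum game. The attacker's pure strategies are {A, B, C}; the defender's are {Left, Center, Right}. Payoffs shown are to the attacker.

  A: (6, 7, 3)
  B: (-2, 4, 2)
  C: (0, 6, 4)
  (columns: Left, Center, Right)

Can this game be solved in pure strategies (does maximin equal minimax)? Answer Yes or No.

Row minima: A → 3, B → -2, C → 0; maximin = 3.
Column maxima: Left → 6, Center → 7, Right → 4; minimax = 4.
3 ≠ 4, so no pure-strategy equilibrium exists.

No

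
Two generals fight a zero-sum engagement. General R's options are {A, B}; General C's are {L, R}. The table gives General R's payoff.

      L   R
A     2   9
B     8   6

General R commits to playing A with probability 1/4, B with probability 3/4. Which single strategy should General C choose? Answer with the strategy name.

L

If General C plays L, General R's expected payoff is (1/4)·2 + (3/4)·8 = 13/2.
If General C plays R, General R's expected payoff is (1/4)·9 + (3/4)·6 = 27/4.
General C minimizes General R's payoff; the smallest is 13/2, so the best response is L.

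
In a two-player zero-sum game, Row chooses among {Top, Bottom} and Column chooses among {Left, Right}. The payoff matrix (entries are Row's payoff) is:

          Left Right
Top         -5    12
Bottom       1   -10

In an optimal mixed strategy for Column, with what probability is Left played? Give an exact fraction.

11/14

Row minima: Top → -5, Bottom → -10; maximin = -5.
Column maxima: Left → 1, Right → 12; minimax = 1.
-5 ≠ 1, so there is no saddle point; optimal play is mixed.
Let Row play Top with probability p. Expected payoff against Left: (-5)p + 1(1−p) = −6p + 1; against Right: 12p + (-10)(1−p) = 22p − 10.
Setting these equal: −6p + 1 = 22p − 10 ⇒ −28p = -11 ⇒ p = 11/28, and the value is (-6)·(11/28) + 1 = -19/14.
For Column: with q = P(Left), equating Top's and Bottom's payoffs gives −17q + 12 = 11q − 10 ⇒ q = 11/14.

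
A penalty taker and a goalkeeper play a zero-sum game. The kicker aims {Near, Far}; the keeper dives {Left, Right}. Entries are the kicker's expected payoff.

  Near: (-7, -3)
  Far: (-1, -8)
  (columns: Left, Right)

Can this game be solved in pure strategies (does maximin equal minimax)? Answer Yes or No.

No

Row minima: Near → -7, Far → -8; maximin = -7.
Column maxima: Left → -1, Right → -3; minimax = -3.
-7 ≠ -3, so no pure-strategy equilibrium exists.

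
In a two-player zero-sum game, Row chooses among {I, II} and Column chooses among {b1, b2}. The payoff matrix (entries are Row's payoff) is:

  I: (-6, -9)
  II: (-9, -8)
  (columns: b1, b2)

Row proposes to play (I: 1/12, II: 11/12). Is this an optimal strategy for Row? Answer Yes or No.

Against b1 this mix gives (1/12)·(-6) + (11/12)·(-9) = -35/4.
Against b2 this mix gives (1/12)·(-9) + (11/12)·(-8) = -97/12.
Column will play b1, holding Row to -35/4. Shifting weight toward the row that does better against b1 would raise this floor (the equalizing mix achieves -33/4 against both b1 and b2), so the proposed strategy is not optimal.

No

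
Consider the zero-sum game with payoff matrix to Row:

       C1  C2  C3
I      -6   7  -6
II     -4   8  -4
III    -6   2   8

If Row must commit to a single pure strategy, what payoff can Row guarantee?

Row minima: I → -6, II → -4, III → -6.
The best of these is -4.

-4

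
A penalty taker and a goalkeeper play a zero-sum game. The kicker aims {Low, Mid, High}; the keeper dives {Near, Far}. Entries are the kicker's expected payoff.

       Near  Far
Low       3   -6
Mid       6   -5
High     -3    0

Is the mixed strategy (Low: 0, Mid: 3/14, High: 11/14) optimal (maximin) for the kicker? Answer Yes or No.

Yes

Against Near this mix gives (3/14)·6 + (11/14)·(-3) = -15/14.
Against Far this mix gives (3/14)·(-5) + (11/14)·0 = -15/14.
All of the keeper's active replies (Near, Far) yield -15/14, and no column does worse for the kicker. The mix makes the keeper indifferent and guarantees -15/14, so it is optimal.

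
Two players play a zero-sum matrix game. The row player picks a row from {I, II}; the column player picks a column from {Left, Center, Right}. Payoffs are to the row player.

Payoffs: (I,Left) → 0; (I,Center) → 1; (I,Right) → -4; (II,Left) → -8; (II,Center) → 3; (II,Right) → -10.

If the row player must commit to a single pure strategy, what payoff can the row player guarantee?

Row minima: I → -4, II → -10.
The best of these is -4.

-4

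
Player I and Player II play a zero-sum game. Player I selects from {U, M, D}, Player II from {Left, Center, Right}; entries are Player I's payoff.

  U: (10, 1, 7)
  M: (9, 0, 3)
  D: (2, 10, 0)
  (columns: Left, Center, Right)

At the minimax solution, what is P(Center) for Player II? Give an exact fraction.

Row minima: U → 1, M → 0, D → 0; maximin = 1.
Column maxima: Left → 10, Center → 10, Right → 7; minimax = 7.
1 ≠ 7, so there is no saddle point; optimal play is mixed.
M is strictly dominated by U, so Player I never plays it.
Left is strictly dominated by Right (it gives Player I strictly more in every row), so Player II never plays it.
On the remaining 2×2 (U, D vs Center, Right):
Let Player I play U with probability p. Expected payoff against Center: 1p + 10(1−p) = −9p + 10; against Right: 7p + 0(1−p) = 7p.
Setting these equal: −9p + 10 = 7p ⇒ −16p = -10 ⇒ p = 5/8, and the value is (-9)·(5/8) + 10 = 35/8.
For Player II: with q = P(Center), equating U's and D's payoffs gives −6q + 7 = 10q ⇒ q = 7/16.

7/16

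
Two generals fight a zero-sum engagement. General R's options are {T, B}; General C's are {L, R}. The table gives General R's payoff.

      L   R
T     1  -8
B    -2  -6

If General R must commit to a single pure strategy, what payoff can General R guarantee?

Row minima: T → -8, B → -6.
The best of these is -6.

-6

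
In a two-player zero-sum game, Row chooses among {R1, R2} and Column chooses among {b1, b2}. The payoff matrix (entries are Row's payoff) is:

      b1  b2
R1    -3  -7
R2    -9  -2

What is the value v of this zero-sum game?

-57/11

Row minima: R1 → -7, R2 → -9; maximin = -7.
Column maxima: b1 → -3, b2 → -2; minimax = -3.
-7 ≠ -3, so there is no saddle point; optimal play is mixed.
Let Row play R1 with probability p. Expected payoff against b1: (-3)p + (-9)(1−p) = 6p − 9; against b2: (-7)p + (-2)(1−p) = −5p − 2.
Setting these equal: 6p − 9 = −5p − 2 ⇒ 11p = 7 ⇒ p = 7/11, and the value is (6)·(7/11) − 9 = -57/11.
For Column: with q = P(b1), equating R1's and R2's payoffs gives 4q − 7 = −7q − 2 ⇒ q = 5/11.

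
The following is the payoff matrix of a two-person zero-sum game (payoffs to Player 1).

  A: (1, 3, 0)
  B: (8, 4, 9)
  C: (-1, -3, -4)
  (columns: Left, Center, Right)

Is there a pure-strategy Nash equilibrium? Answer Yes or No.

Row minima: A → 0, B → 4, C → -4; maximin = 4.
Column maxima: Left → 8, Center → 4, Right → 9; minimax = 4.
maximin = minimax = 4, so a saddle point exists.

Yes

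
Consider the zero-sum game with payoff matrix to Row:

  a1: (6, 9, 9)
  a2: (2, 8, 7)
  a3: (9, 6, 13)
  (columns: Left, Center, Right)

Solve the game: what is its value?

Row minima: a1 → 6, a2 → 2, a3 → 6; maximin = 6.
Column maxima: Left → 9, Center → 9, Right → 13; minimax = 9.
6 ≠ 9, so there is no saddle point; optimal play is mixed.
a2 is strictly dominated by a1, so Row never plays it.
Right is strictly dominated by Left (it gives Row strictly more in every row), so Column never plays it.
On the remaining 2×2 (a1, a3 vs Left, Center):
Let Row play a1 with probability p. Expected payoff against Left: 6p + 9(1−p) = −3p + 9; against Center: 9p + 6(1−p) = 3p + 6.
Setting these equal: −3p + 9 = 3p + 6 ⇒ −6p = -3 ⇒ p = 1/2, and the value is (-3)·(1/2) + 9 = 15/2.
For Column: with q = P(Left), equating a1's and a3's payoffs gives −3q + 9 = 3q + 6 ⇒ q = 1/2.

15/2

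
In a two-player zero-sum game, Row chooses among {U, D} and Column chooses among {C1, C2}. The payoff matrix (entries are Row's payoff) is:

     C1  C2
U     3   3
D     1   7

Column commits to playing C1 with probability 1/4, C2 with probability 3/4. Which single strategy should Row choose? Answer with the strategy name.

D

Expected payoff of U: (1/4)·3 + (3/4)·3 = 3.
Expected payoff of D: (1/4)·1 + (3/4)·7 = 11/2.
The largest is 11/2, so Row's best response is D.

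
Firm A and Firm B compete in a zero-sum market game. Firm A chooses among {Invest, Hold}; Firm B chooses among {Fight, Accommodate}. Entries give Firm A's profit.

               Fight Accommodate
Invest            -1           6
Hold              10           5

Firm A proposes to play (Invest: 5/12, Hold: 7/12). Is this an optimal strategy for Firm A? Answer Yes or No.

Against Fight this mix gives (5/12)·(-1) + (7/12)·10 = 65/12.
Against Accommodate this mix gives (5/12)·6 + (7/12)·5 = 65/12.
All of Firm B's active replies (Fight, Accommodate) yield 65/12, and no column does worse for Firm A. The mix makes Firm B indifferent and guarantees 65/12, so it is optimal.

Yes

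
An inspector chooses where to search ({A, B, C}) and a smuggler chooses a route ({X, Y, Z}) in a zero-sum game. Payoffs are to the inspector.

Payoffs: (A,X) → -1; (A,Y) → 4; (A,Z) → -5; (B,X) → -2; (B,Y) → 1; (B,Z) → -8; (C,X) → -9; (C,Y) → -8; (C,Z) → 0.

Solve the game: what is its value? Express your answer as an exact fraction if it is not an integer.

-45/13

Row minima: A → -5, B → -8, C → -9; maximin = -5.
Column maxima: X → -1, Y → 4, Z → 0; minimax = -1.
-5 ≠ -1, so there is no saddle point; optimal play is mixed.
B is strictly dominated by A, so the inspector never plays it.
Y is strictly dominated by X (it gives the inspector strictly more in every row), so the smuggler never plays it.
On the remaining 2×2 (A, C vs X, Z):
Let the inspector play A with probability p. Expected payoff against X: (-1)p + (-9)(1−p) = 8p − 9; against Z: (-5)p + 0(1−p) = −5p.
Setting these equal: 8p − 9 = −5p ⇒ 13p = 9 ⇒ p = 9/13, and the value is (8)·(9/13) − 9 = -45/13.
For the smuggler: with q = P(X), equating A's and C's payoffs gives 4q − 5 = −9q ⇒ q = 5/13.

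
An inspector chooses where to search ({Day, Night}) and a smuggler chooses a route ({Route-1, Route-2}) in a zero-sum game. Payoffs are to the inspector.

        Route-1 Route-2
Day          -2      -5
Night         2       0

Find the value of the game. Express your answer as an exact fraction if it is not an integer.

Row minima: Day → -5, Night → 0; maximin = 0.
Column maxima: Route-1 → 2, Route-2 → 0; minimax = 0.
Since maximin = minimax = 0, there is a saddle point and the value is 0.

0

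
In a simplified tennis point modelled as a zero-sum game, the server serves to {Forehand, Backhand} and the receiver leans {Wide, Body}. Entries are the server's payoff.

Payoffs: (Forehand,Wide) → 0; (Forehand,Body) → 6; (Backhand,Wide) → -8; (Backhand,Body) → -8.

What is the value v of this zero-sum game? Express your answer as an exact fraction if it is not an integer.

0

Row minima: Forehand → 0, Backhand → -8; maximin = 0.
Column maxima: Wide → 0, Body → 6; minimax = 0.
Since maximin = minimax = 0, there is a saddle point and the value is 0.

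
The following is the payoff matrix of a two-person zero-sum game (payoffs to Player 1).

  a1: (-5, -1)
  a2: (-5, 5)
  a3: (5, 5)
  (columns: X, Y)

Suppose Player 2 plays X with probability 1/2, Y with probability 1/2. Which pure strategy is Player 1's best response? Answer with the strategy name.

Expected payoff of a1: (1/2)·(-5) + (1/2)·(-1) = -3.
Expected payoff of a2: (1/2)·(-5) + (1/2)·5 = 0.
Expected payoff of a3: (1/2)·5 + (1/2)·5 = 5.
The largest is 5, so Player 1's best response is a3.

a3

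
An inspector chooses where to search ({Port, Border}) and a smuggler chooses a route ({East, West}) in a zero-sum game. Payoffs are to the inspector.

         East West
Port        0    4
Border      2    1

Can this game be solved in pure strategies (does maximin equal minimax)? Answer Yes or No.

No

Row minima: Port → 0, Border → 1; maximin = 1.
Column maxima: East → 2, West → 4; minimax = 2.
1 ≠ 2, so no pure-strategy equilibrium exists.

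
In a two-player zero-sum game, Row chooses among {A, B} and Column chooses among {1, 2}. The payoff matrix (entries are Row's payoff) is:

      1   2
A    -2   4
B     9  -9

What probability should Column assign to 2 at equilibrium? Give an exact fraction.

Row minima: A → -2, B → -9; maximin = -2.
Column maxima: 1 → 9, 2 → 4; minimax = 4.
-2 ≠ 4, so there is no saddle point; optimal play is mixed.
Let Row play A with probability p. Expected payoff against 1: (-2)p + 9(1−p) = −11p + 9; against 2: 4p + (-9)(1−p) = 13p − 9.
Setting these equal: −11p + 9 = 13p − 9 ⇒ −24p = -18 ⇒ p = 3/4, and the value is (-11)·(3/4) + 9 = 3/4.
For Column: with q = P(1), equating A's and B's payoffs gives −6q + 4 = 18q − 9 ⇒ q = 13/24.

11/24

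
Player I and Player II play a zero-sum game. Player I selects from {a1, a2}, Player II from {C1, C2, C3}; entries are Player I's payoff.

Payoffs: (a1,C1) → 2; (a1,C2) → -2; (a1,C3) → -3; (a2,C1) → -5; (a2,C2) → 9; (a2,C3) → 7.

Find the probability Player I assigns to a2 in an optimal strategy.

5/17

Row minima: a1 → -3, a2 → -5; maximin = -3.
Column maxima: C1 → 2, C2 → 9, C3 → 7; minimax = 2.
-3 ≠ 2, so there is no saddle point; optimal play is mixed.
C2 is strictly dominated by C3 (it gives Player I strictly more in every row), so Player II never plays it.
On the remaining 2×2 (a1, a2 vs C1, C3):
Let Player I play a1 with probability p. Expected payoff against C1: 2p + (-5)(1−p) = 7p − 5; against C3: (-3)p + 7(1−p) = −10p + 7.
Setting these equal: 7p − 5 = −10p + 7 ⇒ 17p = 12 ⇒ p = 12/17, and the value is (7)·(12/17) − 5 = -1/17.
For Player II: with q = P(C1), equating a1's and a2's payoffs gives 5q − 3 = −12q + 7 ⇒ q = 10/17.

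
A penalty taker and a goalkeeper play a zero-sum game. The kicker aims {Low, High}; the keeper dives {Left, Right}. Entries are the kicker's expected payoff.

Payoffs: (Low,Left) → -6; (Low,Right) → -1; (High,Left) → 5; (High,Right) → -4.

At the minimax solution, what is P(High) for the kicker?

Row minima: Low → -6, High → -4; maximin = -4.
Column maxima: Left → 5, Right → -1; minimax = -1.
-4 ≠ -1, so there is no saddle point; optimal play is mixed.
Let the kicker play Low with probability p. Expected payoff against Left: (-6)p + 5(1−p) = −11p + 5; against Right: (-1)p + (-4)(1−p) = 3p − 4.
Setting these equal: −11p + 5 = 3p − 4 ⇒ −14p = -9 ⇒ p = 9/14, and the value is (-11)·(9/14) + 5 = -29/14.
For the keeper: with q = P(Left), equating Low's and High's payoffs gives −5q − 1 = 9q − 4 ⇒ q = 3/14.

5/14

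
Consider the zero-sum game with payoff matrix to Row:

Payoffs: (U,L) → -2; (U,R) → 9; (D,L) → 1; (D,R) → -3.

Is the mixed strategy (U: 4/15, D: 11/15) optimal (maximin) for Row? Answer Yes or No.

Against L this mix gives (4/15)·(-2) + (11/15)·1 = 1/5.
Against R this mix gives (4/15)·9 + (11/15)·(-3) = 1/5.
All of Column's active replies (L, R) yield 1/5, and no column does worse for Row. The mix makes Column indifferent and guarantees 1/5, so it is optimal.

Yes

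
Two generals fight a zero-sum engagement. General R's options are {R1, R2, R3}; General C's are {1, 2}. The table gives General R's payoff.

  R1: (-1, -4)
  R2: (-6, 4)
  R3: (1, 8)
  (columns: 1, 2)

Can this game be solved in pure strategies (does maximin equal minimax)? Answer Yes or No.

Yes

Row minima: R1 → -4, R2 → -6, R3 → 1; maximin = 1.
Column maxima: 1 → 1, 2 → 8; minimax = 1.
maximin = minimax = 1, so a saddle point exists.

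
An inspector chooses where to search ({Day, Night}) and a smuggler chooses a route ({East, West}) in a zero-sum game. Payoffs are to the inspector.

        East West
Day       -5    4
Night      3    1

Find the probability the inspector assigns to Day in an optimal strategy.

Row minima: Day → -5, Night → 1; maximin = 1.
Column maxima: East → 3, West → 4; minimax = 3.
1 ≠ 3, so there is no saddle point; optimal play is mixed.
Let the inspector play Day with probability p. Expected payoff against East: (-5)p + 3(1−p) = −8p + 3; against West: 4p + 1(1−p) = 3p + 1.
Setting these equal: −8p + 3 = 3p + 1 ⇒ −11p = -2 ⇒ p = 2/11, and the value is (-8)·(2/11) + 3 = 17/11.
For the smuggler: with q = P(East), equating Day's and Night's payoffs gives −9q + 4 = 2q + 1 ⇒ q = 3/11.

2/11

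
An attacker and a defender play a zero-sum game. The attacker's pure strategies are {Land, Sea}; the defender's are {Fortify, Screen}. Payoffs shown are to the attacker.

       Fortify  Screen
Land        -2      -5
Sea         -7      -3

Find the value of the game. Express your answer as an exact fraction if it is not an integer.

-29/7

Row minima: Land → -5, Sea → -7; maximin = -5.
Column maxima: Fortify → -2, Screen → -3; minimax = -3.
-5 ≠ -3, so there is no saddle point; optimal play is mixed.
Let the attacker play Land with probability p. Expected payoff against Fortify: (-2)p + (-7)(1−p) = 5p − 7; against Screen: (-5)p + (-3)(1−p) = −2p − 3.
Setting these equal: 5p − 7 = −2p − 3 ⇒ 7p = 4 ⇒ p = 4/7, and the value is (5)·(4/7) − 7 = -29/7.
For the defender: with q = P(Fortify), equating Land's and Sea's payoffs gives 3q − 5 = −4q − 3 ⇒ q = 2/7.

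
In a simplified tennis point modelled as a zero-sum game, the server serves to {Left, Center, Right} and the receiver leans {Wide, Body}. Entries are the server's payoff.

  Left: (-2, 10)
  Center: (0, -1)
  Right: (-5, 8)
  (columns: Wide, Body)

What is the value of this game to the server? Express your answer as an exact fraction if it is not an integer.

-2/13

Row minima: Left → -2, Center → -1, Right → -5; maximin = -1.
Column maxima: Wide → 0, Body → 10; minimax = 0.
-1 ≠ 0, so there is no saddle point; optimal play is mixed.
Right is strictly dominated by Left, so the server never plays it.
On the remaining 2×2 (Left, Center vs Wide, Body):
Let the server play Left with probability p. Expected payoff against Wide: (-2)p + 0(1−p) = −2p; against Body: 10p + (-1)(1−p) = 11p − 1.
Setting these equal: −2p = 11p − 1 ⇒ −13p = -1 ⇒ p = 1/13, and the value is (-2)·(1/13) = -2/13.
For the receiver: with q = P(Wide), equating Left's and Center's payoffs gives −12q + 10 = q − 1 ⇒ q = 11/13.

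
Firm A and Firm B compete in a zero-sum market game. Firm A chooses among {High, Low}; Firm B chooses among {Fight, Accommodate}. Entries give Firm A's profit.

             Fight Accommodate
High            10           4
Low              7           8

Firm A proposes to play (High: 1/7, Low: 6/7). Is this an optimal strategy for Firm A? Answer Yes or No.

Against Fight this mix gives (1/7)·10 + (6/7)·7 = 52/7.
Against Accommodate this mix gives (1/7)·4 + (6/7)·8 = 52/7.
All of Firm B's active replies (Fight, Accommodate) yield 52/7, and no column does worse for Firm A. The mix makes Firm B indifferent and guarantees 52/7, so it is optimal.

Yes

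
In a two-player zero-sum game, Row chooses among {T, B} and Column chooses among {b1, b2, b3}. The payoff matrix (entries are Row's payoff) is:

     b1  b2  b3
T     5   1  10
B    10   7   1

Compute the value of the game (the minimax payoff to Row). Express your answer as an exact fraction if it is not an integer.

23/5

Row minima: T → 1, B → 1; maximin = 1.
Column maxima: b1 → 10, b2 → 7, b3 → 10; minimax = 7.
1 ≠ 7, so there is no saddle point; optimal play is mixed.
b1 is strictly dominated by b2 (it gives Row strictly more in every row), so Column never plays it.
On the remaining 2×2 (T, B vs b2, b3):
Let Row play T with probability p. Expected payoff against b2: 1p + 7(1−p) = −6p + 7; against b3: 10p + 1(1−p) = 9p + 1.
Setting these equal: −6p + 7 = 9p + 1 ⇒ −15p = -6 ⇒ p = 2/5, and the value is (-6)·(2/5) + 7 = 23/5.
For Column: with q = P(b2), equating T's and B's payoffs gives −9q + 10 = 6q + 1 ⇒ q = 3/5.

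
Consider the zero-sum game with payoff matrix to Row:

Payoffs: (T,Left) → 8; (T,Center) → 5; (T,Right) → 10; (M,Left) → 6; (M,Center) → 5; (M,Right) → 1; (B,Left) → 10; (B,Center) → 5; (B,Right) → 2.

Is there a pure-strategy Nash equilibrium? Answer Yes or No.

Yes

Row minima: T → 5, M → 1, B → 2; maximin = 5.
Column maxima: Left → 10, Center → 5, Right → 10; minimax = 5.
maximin = minimax = 5, so a saddle point exists.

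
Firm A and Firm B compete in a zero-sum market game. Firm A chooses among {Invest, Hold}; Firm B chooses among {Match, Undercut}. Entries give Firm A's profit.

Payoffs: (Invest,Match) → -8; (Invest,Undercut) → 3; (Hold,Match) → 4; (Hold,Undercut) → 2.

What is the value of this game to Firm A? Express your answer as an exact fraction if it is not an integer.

28/13

Row minima: Invest → -8, Hold → 2; maximin = 2.
Column maxima: Match → 4, Undercut → 3; minimax = 3.
2 ≠ 3, so there is no saddle point; optimal play is mixed.
Let Firm A play Invest with probability p. Expected payoff against Match: (-8)p + 4(1−p) = −12p + 4; against Undercut: 3p + 2(1−p) = p + 2.
Setting these equal: −12p + 4 = p + 2 ⇒ −13p = -2 ⇒ p = 2/13, and the value is (-12)·(2/13) + 4 = 28/13.
For Firm B: with q = P(Match), equating Invest's and Hold's payoffs gives −11q + 3 = 2q + 2 ⇒ q = 1/13.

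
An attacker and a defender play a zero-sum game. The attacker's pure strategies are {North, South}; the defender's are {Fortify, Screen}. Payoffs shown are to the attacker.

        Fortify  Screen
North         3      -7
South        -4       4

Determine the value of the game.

-8/9

Row minima: North → -7, South → -4; maximin = -4.
Column maxima: Fortify → 3, Screen → 4; minimax = 3.
-4 ≠ 3, so there is no saddle point; optimal play is mixed.
Let the attacker play North with probability p. Expected payoff against Fortify: 3p + (-4)(1−p) = 7p − 4; against Screen: (-7)p + 4(1−p) = −11p + 4.
Setting these equal: 7p − 4 = −11p + 4 ⇒ 18p = 8 ⇒ p = 4/9, and the value is (7)·(4/9) − 4 = -8/9.
For the defender: with q = P(Fortify), equating North's and South's payoffs gives 10q − 7 = −8q + 4 ⇒ q = 11/18.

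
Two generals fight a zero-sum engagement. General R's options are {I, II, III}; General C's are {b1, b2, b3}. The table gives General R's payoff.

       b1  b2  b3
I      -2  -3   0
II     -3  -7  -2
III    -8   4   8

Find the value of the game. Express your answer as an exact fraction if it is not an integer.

Row minima: I → -3, II → -7, III → -8; maximin = -3.
Column maxima: b1 → -2, b2 → 4, b3 → 8; minimax = -2.
-3 ≠ -2, so there is no saddle point; optimal play is mixed.
II is strictly dominated by I, so General R never plays it.
b3 is strictly dominated by b1 (it gives General R strictly more in every row), so General C never plays it.
On the remaining 2×2 (I, III vs b1, b2):
Let General R play I with probability p. Expected payoff against b1: (-2)p + (-8)(1−p) = 6p − 8; against b2: (-3)p + 4(1−p) = −7p + 4.
Setting these equal: 6p − 8 = −7p + 4 ⇒ 13p = 12 ⇒ p = 12/13, and the value is (6)·(12/13) − 8 = -32/13.
For General C: with q = P(b1), equating I's and III's payoffs gives q − 3 = −12q + 4 ⇒ q = 7/13.

-32/13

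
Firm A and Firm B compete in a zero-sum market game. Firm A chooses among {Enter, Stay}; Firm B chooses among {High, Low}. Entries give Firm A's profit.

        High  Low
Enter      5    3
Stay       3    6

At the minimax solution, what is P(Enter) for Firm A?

Row minima: Enter → 3, Stay → 3; maximin = 3.
Column maxima: High → 5, Low → 6; minimax = 5.
3 ≠ 5, so there is no saddle point; optimal play is mixed.
Let Firm A play Enter with probability p. Expected payoff against High: 5p + 3(1−p) = 2p + 3; against Low: 3p + 6(1−p) = −3p + 6.
Setting these equal: 2p + 3 = −3p + 6 ⇒ 5p = 3 ⇒ p = 3/5, and the value is (2)·(3/5) + 3 = 21/5.
For Firm B: with q = P(High), equating Enter's and Stay's payoffs gives 2q + 3 = −3q + 6 ⇒ q = 3/5.

3/5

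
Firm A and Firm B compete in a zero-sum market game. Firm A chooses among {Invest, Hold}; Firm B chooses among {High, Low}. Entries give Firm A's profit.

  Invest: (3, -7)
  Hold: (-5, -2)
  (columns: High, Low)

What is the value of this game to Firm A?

Row minima: Invest → -7, Hold → -5; maximin = -5.
Column maxima: High → 3, Low → -2; minimax = -2.
-5 ≠ -2, so there is no saddle point; optimal play is mixed.
Let Firm A play Invest with probability p. Expected payoff against High: 3p + (-5)(1−p) = 8p − 5; against Low: (-7)p + (-2)(1−p) = −5p − 2.
Setting these equal: 8p − 5 = −5p − 2 ⇒ 13p = 3 ⇒ p = 3/13, and the value is (8)·(3/13) − 5 = -41/13.
For Firm B: with q = P(High), equating Invest's and Hold's payoffs gives 10q − 7 = −3q − 2 ⇒ q = 5/13.

-41/13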